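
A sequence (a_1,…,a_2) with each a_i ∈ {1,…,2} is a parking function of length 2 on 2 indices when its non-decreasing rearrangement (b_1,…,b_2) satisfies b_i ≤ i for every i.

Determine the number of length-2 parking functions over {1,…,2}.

#PF = (2+1−2)·(2+1)^{2−1} = 1×3 = 3
Example (2,1) → sorted (1,2): b_i ≤ i ∀i, a PF.

3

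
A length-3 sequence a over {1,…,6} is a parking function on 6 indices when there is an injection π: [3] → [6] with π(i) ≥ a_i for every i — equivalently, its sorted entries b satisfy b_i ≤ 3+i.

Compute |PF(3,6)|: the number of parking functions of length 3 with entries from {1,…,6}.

196

Count = (7−3)·7^(3−1) = 4 · 49 = 196 (Konheim–Weiss)
E.g. (2,6,3) → sorted (2,3,6): b_i ≤ 3+i ∀i, a PF.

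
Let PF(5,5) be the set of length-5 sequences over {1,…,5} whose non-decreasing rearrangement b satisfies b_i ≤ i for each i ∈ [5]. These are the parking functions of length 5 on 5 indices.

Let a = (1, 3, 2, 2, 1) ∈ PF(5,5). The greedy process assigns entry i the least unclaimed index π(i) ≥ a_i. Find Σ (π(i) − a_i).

6

Σπ = 5·6/2 = 15 (π permutes [5]); Σa = 1+3+2+2+1 = 9; disp = 15−9 = 6.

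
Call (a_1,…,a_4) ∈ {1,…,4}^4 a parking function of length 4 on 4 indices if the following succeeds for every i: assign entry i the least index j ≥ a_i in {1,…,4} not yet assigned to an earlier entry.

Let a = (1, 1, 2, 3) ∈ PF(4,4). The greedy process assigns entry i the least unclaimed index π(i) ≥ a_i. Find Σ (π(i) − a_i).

3

Σπ(i) = 1+…+4 = 10; Σa = 1+1+2+3 = 7; disp = 10−7 = 3.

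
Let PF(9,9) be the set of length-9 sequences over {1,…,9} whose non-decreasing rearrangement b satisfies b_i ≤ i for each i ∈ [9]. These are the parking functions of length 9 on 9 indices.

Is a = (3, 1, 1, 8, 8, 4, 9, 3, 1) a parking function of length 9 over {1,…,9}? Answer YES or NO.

NO

Order a: b = (1, 1, 1, 3, 3, 4, 8, 8, 9).
  b_1=1 ≤ 1
  b_2=1 ≤ 2
  b_3=1 ≤ 3
  b_4=3 ≤ 4
  b_5=3 ≤ 5
  b_6=4 ≤ 6
  b_7=8 > 7
  fails at i=7 ⇒ NO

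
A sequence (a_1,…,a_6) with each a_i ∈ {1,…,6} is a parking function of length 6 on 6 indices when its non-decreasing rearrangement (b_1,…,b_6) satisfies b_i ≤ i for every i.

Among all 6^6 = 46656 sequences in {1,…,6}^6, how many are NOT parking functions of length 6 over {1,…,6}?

Count = (6+1−6)·(6+1)^{6−1} = 1·16807 = 16807
One tuple (6,3,6,4,3,5) → sorted (3,3,4,5,6,6): b_1=3>1, not a PF.
Total 46656; non-PF = 46656−16807 = 29849

29849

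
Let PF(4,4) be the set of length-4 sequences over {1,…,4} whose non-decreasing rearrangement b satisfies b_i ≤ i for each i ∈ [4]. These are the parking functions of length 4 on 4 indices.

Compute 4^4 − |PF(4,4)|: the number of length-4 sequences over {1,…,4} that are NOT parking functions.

131

|PF(4,4)| = (4−4+1)·(4+1)^(4−1) = 1 · 125 = 125 (Konheim–Weiss)
E.g. (3,3,3,1) → sorted (1,3,3,3): b_2=3>2, not a PF.
So 256 − 125 = 131 fail.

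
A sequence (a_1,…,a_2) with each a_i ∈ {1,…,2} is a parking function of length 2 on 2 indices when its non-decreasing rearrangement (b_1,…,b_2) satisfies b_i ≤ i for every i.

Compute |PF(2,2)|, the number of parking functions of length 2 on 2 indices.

3

#PF = (2−2+1)·(2+1)^(2−1) = 1·3 = 3 (Pollak)
One tuple (1,2) → sorted (1,2): b_i ≤ i ∀i, a PF.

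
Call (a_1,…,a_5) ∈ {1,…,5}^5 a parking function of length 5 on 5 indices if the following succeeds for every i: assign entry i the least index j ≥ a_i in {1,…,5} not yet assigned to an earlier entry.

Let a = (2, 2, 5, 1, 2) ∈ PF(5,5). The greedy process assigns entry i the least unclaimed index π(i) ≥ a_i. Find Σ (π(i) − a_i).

Σπ(i) = 1+…+5 = 15; Σa = 2+2+5+1+2 = 12; disp = 15−12 = 3.

3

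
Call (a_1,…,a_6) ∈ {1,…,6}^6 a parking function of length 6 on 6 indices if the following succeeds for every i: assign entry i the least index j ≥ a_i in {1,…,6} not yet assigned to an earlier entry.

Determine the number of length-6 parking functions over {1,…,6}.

Count = (6−6+1)·(6+1)^(6−1) = 1×16807 = 16807 (Konheim–Weiss)
Check (1,2,3,1,5,3) → sorted (1,1,2,3,3,5): b_i ≤ i ∀i, a PF.

16807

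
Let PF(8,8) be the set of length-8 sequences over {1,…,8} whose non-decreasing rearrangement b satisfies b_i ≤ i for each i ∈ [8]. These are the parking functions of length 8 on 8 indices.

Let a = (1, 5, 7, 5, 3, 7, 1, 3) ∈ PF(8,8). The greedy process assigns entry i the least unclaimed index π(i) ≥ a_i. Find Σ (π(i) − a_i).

Σπ = 36 ({1..8} each once); Σa = 1+5+7+5+3+7+1+3 = 32; disp = 36−32 = 4.

4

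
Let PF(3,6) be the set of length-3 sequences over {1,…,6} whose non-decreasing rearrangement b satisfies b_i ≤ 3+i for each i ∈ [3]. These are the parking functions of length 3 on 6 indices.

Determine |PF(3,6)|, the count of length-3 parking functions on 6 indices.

#PF = (6+1−3)·(6+1)^{3−1} = 4×49 = 196
E.g. (6,4,4) → sorted (4,4,6): b_i ≤ 3+i ∀i, a PF.

196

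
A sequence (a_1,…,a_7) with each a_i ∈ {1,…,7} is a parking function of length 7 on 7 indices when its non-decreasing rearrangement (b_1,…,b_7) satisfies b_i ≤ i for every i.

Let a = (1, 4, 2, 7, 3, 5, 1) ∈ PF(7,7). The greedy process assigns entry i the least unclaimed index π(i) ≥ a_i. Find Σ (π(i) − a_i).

Σπ = 28 ({1..7} each once); Σa = 1+4+2+7+3+5+1 = 23; disp = 28−23 = 5.

5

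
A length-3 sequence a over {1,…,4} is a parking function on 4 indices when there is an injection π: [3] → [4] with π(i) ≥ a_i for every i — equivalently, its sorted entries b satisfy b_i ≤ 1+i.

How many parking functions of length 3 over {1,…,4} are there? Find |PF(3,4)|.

Count = (5−3)·5^(3−1) = 2 · 25 = 50
Check (3,1,4) → sorted (1,3,4): b_i ≤ 1+i ∀i, a PF.

50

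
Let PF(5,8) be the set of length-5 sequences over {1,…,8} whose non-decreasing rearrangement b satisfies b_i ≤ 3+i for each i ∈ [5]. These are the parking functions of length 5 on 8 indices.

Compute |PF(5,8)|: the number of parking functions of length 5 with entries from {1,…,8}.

|PF| = (8+1−5)·(8+1)^{5−1} = 4 · 6561 = 26244 (Konheim–Weiss)
Example (5,5,7,2,6) → sorted (2,5,5,6,7): b_i ≤ 3+i ∀i, a PF.

26244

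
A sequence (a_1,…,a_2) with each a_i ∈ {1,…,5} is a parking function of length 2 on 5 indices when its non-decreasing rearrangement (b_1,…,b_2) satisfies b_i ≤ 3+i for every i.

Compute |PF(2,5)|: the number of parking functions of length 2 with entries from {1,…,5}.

Count = 4·6^1 = 4·6 = 24 (Pollak)
Check (4,2) → sorted (2,4): b_i ≤ 3+i ∀i, a PF.

24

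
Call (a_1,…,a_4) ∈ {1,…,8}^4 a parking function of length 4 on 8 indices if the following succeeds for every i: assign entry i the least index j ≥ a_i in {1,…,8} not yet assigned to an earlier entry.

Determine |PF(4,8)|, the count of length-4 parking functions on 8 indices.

|PF| = 5·9^3 = 5·729 = 3645
Check (8,3,4,1) → sorted (1,3,4,8): b_i ≤ 4+i ∀i, a PF.

3645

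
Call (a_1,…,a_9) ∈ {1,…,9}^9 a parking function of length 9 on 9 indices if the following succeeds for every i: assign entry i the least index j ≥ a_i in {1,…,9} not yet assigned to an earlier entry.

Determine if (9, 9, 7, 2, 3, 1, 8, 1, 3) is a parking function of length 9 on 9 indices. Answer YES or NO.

NO

Sorted: b = (1, 1, 2, 3, 3, 7, 8, 9, 9).
  b_1=1 ≤ 1
  b_2=1 ≤ 2
  b_3=2 ≤ 3
  b_4=3 ≤ 4
  b_5=3 ≤ 5
  b_6=7 > 6
  fails at i=6 ⇒ NO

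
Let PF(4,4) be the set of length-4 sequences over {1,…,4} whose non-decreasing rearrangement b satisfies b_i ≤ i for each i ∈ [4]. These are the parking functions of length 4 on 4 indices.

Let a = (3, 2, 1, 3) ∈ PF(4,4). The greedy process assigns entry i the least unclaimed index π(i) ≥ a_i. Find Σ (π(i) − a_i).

1

Σπ = 10 ({1..4} each once); Σa = 3+2+1+3 = 9; disp = 10−9 = 1.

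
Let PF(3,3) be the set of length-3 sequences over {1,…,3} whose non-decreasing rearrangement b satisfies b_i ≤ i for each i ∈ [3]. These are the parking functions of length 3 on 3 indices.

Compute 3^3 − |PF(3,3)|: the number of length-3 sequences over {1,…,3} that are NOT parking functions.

Count = (3−3+1)·(3+1)^(3−1) = 1×16 = 16
E.g. (2,2,2) → sorted (2,2,2): b_1=2>1, not a PF.
So 27 − 16 = 11 fail.

11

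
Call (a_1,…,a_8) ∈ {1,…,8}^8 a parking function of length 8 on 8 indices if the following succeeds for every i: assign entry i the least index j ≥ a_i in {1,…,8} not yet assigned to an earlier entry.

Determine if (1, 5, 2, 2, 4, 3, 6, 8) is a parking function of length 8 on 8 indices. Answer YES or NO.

Rearranged: b = (1, 2, 2, 3, 4, 5, 6, 8).
  b_1=1 ≤ 1
  b_2=2 ≤ 2
  b_3=2 ≤ 3
  b_4=3 ≤ 4
  b_5=4 ≤ 5
  b_6=5 ≤ 6
  b_7=6 ≤ 7
  b_8=8 ≤ 8
All bounds hold ⇒ YES

YES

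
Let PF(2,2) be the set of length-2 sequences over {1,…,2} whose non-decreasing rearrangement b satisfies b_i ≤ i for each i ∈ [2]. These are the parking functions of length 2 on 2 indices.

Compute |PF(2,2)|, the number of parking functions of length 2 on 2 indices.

Count = (3−2)·3^(2−1) = 1 · 3 = 3
Example (1,1) → sorted (1,1): b_i ≤ i ∀i, a PF.

3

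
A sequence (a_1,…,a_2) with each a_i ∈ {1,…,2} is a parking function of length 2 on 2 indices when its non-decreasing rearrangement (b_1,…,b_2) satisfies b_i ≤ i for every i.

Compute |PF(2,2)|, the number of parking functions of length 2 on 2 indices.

3

Count = (2+1−2)·(2+1)^{2−1} = 1 · 3 = 3
Check (1,1) → sorted (1,1): b_i ≤ i ∀i, a PF.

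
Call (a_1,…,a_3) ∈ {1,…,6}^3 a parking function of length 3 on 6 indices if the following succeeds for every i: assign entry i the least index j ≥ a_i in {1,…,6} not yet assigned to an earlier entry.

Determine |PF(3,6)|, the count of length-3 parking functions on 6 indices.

Count = 4·7^2 = 4 · 49 = 196 (Konheim–Weiss)
Check (4,1,2) → sorted (1,2,4): b_i ≤ 3+i ∀i, a PF.

196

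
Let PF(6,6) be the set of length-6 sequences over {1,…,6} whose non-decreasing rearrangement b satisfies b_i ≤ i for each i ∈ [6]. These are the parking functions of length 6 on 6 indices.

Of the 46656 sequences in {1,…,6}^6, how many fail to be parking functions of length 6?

29849

|PF(6,6)| = (6−6+1)·(6+1)^(6−1) = 1×16807 = 16807
Example (5,2,6,5,4,3) → sorted (2,3,4,5,5,6): b_1=2>1, not a PF.
Total 46656; non-PF = 46656−16807 = 29849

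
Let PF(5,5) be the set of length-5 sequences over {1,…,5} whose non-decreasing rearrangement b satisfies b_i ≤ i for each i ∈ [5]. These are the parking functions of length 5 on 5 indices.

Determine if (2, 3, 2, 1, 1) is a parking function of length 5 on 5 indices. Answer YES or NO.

Sorted: b = (1, 1, 2, 2, 3).
  b_1=1 ≤ 1
  b_2=1 ≤ 2
  b_3=2 ≤ 3
  b_4=2 ≤ 4
  b_5=3 ≤ 5
All bounds hold ⇒ YES

YES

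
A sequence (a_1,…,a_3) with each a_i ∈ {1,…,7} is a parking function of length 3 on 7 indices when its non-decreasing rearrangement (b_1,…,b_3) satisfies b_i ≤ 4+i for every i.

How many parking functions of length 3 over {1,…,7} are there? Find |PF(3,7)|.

Count = (8−3)·8^(3−1) = 5 · 64 = 320 (Konheim–Weiss)
One tuple (4,4,1) → sorted (1,4,4): b_i ≤ 4+i ∀i, a PF.

320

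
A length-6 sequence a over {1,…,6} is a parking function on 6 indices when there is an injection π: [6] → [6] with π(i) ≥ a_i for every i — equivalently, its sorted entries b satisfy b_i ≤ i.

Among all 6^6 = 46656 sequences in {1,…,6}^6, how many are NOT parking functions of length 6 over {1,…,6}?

Count = (6−6+1)·(6+1)^(6−1) = 1 · 16807 = 16807
Check (5,4,4,2,6,6) → sorted (2,4,4,5,6,6): b_1=2>1, not a PF.
6^6 − 16807 = 46656 − 16807 = 29849

29849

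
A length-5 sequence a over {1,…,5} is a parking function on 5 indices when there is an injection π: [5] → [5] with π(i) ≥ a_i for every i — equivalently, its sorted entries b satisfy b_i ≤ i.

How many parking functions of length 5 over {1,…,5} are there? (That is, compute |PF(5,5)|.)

1296

Count = (5−5+1)·(5+1)^(5−1) = 1 · 1296 = 1296 (Pollak)
Check (2,4,1,1,2) → sorted (1,1,2,2,4): b_i ≤ i ∀i, a PF.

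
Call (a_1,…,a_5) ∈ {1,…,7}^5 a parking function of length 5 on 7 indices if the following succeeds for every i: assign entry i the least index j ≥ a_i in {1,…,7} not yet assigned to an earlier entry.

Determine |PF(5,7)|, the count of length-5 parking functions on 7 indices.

12288

|PF(5,7)| = (8−5)·8^(5−1) = 3 · 4096 = 12288 [KW]
Example (2,1,3,3,1) → sorted (1,1,2,3,3): b_i ≤ 2+i ∀i, a PF.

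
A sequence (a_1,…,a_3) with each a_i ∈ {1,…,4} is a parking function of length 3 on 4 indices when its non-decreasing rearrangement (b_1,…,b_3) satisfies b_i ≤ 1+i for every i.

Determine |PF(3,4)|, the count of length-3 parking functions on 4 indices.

|PF(3,4)| = (5−3)·5^(3−1) = 2×25 = 50 (Pollak)
Example (1,1,1) → sorted (1,1,1): b_i ≤ 1+i ∀i, a PF.

50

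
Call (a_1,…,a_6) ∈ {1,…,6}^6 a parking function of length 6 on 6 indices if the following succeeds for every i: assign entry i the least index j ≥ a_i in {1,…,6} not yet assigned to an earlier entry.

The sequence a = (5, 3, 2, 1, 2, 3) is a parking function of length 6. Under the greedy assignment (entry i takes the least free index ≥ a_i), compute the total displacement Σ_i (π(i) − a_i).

5

Σπ = 21 ({1..6} each once); Σa = 5+3+2+1+2+3 = 16; disp = 21−16 = 5.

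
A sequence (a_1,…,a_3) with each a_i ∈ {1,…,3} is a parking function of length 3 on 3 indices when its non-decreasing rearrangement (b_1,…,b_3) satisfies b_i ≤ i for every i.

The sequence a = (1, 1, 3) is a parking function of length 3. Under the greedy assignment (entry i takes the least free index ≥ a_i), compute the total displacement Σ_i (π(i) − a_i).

Σπ(i) = 1+…+3 = 6; Σa = 1+1+3 = 5; disp = 6−5 = 1.

1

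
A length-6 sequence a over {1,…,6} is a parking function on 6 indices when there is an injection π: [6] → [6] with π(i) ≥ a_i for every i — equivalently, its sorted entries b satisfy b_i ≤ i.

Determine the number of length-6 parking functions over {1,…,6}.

Count = (7−6)·7^(6−1) = 1×16807 = 16807 (Konheim–Weiss)
E.g. (3,2,3,1,1,5) → sorted (1,1,2,3,3,5): b_i ≤ i ∀i, a PF.

16807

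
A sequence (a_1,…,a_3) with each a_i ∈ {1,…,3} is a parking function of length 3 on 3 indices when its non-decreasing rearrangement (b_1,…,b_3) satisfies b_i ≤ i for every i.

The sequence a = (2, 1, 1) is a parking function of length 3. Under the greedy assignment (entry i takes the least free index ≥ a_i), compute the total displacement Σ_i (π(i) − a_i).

2

Σπ = 6 ({1..3} each once); Σa = 2+1+1 = 4; disp = 6−4 = 2.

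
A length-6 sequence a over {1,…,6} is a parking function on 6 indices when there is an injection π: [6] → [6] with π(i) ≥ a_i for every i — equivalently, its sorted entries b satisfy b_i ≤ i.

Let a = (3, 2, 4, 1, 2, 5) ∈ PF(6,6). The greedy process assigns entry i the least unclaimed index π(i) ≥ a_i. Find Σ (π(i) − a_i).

4

Σπ(i) = 1+…+6 = 21; Σa = 3+2+4+1+2+5 = 17; disp = 21−17 = 4.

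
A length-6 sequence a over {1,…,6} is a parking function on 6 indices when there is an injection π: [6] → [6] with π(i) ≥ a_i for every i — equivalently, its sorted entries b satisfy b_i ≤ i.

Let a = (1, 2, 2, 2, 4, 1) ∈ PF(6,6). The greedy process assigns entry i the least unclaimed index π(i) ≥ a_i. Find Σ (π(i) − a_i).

9

Σπ = 21 ({1..6} each once); Σa = 1+2+2+2+4+1 = 12; disp = 21−12 = 9.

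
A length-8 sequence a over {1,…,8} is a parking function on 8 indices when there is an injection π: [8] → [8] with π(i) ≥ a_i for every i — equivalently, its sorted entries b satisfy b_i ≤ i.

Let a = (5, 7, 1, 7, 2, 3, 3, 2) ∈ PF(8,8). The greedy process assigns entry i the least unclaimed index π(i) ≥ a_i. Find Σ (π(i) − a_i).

Σπ = 36 ({1..8} each once); Σa = 5+7+1+7+2+3+3+2 = 30; disp = 36−30 = 6.

6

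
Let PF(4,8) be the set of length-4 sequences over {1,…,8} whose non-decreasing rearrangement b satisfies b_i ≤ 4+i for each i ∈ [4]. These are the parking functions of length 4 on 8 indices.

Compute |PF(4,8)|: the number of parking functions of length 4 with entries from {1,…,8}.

3645

|PF| = (8−4+1)·(8+1)^(4−1) = 5 · 729 = 3645 [KW]
E.g. (2,3,4,4) → sorted (2,3,4,4): b_i ≤ 4+i ∀i, a PF.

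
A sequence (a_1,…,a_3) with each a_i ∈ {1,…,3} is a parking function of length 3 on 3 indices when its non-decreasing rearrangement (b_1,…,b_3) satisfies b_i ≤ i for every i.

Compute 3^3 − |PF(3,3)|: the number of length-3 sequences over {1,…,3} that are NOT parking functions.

#PF = (3−3+1)·(3+1)^(3−1) = 1 · 16 = 16 (Konheim–Weiss)
E.g. (3,3,2) → sorted (2,3,3): b_1=2>1, not a PF.
3^3 − 16 = 27 − 16 = 11

11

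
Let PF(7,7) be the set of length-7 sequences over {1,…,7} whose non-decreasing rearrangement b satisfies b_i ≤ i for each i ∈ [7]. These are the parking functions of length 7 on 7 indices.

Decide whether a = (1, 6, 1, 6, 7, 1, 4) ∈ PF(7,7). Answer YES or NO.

NO

Order a: b = (1, 1, 1, 4, 6, 6, 7).
  b_1=1 ≤ 1
  b_2=1 ≤ 2
  b_3=1 ≤ 3
  b_4=4 ≤ 4
  b_5=6 > 5
  fails at i=5 ⇒ NO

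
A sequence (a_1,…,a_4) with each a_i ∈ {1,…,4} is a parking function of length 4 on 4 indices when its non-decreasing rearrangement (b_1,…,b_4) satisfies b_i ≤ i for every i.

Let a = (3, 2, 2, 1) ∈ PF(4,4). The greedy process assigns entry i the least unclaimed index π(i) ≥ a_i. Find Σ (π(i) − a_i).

Σπ = 10 ({1..4} each once); Σa = 3+2+2+1 = 8; disp = 10−8 = 2.

2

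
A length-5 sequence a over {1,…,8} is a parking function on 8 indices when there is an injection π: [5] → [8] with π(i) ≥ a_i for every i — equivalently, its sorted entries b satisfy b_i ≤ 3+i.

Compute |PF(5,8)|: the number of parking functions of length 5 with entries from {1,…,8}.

26244

#PF = (8+1−5)·(8+1)^{5−1} = 4×6561 = 26244 (Pollak)
Check (1,4,4,6,3) → sorted (1,3,4,4,6): b_i ≤ 3+i ∀i, a PF.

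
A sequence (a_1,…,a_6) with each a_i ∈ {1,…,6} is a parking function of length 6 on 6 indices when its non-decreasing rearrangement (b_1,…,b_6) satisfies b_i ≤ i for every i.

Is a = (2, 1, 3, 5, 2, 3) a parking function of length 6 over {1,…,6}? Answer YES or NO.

Sorted: b = (1, 2, 2, 3, 3, 5).
  b_1=1 ≤ 1
  b_2=2 ≤ 2
  b_3=2 ≤ 3
  b_4=3 ≤ 4
  b_5=3 ≤ 5
  b_6=5 ≤ 6
All bounds hold ⇒ YES

YES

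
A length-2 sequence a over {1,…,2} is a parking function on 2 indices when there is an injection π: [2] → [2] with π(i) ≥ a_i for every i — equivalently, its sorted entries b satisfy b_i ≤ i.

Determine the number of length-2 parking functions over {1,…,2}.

3

|PF| = 1·3^1 = 1×3 = 3 [KW]
Example (1,1) → sorted (1,1): b_i ≤ i ∀i, a PF.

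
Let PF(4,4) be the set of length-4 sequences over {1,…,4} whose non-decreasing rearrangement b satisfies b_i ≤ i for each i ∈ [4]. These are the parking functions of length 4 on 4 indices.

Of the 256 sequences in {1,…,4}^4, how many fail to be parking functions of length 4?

131

#PF = 1·5^3 = 1 · 125 = 125 [KW]
Example (1,4,4,4) → sorted (1,4,4,4): b_2=4>2, not a PF.
So 256 − 125 = 131 fail.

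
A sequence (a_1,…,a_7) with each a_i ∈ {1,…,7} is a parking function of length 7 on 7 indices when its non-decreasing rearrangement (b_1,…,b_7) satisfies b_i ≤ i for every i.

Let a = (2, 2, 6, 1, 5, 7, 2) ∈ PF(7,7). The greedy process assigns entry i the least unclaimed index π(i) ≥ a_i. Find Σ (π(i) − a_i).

3

Σπ = 7·8/2 = 28 (π permutes [7]); Σa = 2+2+6+1+5+7+2 = 25; disp = 28−25 = 3.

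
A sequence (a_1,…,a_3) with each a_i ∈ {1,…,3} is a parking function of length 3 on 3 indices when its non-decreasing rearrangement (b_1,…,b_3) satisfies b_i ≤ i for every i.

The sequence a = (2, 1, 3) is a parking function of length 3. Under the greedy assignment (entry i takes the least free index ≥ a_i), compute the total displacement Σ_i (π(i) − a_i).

Σπ = 3·4/2 = 6 (π permutes [3]); Σa = 2+1+3 = 6; disp = 6−6 = 0.

0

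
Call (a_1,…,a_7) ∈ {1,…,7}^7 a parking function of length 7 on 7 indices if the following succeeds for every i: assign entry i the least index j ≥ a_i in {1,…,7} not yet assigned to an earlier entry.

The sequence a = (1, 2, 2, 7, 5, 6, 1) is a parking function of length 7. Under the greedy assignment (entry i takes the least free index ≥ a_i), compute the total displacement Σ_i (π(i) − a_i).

Σπ = 7·8/2 = 28 (π permutes [7]); Σa = 1+2+2+7+5+6+1 = 24; disp = 28−24 = 4.

4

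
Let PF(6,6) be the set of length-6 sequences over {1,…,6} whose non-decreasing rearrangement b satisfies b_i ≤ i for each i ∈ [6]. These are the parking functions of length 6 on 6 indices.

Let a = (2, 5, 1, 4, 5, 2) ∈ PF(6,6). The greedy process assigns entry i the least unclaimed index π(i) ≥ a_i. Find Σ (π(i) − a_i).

2

Σπ(i) = 1+…+6 = 21; Σa = 2+5+1+4+5+2 = 19; disp = 21−19 = 2.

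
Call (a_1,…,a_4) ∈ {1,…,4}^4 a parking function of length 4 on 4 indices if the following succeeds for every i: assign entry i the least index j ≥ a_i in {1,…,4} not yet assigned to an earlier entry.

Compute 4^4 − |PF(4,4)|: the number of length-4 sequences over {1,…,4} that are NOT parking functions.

131

#PF = 1·5^3 = 1·125 = 125 (Pollak)
Example (3,2,2,4) → sorted (2,2,3,4): b_1=2>1, not a PF.
So 256 − 125 = 131 fail.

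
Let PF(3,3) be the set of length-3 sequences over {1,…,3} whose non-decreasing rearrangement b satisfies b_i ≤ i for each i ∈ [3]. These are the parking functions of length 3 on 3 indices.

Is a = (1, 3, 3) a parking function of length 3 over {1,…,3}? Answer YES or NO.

Rearranged: b = (1, 3, 3).
  b_1=1 ≤ 1
  b_2=3 > 2
  fails at i=2 ⇒ NO

NO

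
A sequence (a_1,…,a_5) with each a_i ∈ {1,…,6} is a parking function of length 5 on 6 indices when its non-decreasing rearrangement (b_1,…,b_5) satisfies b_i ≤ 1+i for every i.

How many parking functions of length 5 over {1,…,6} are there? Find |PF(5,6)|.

4802

|PF(5,6)| = (6+1−5)·(6+1)^{5−1} = 2·2401 = 4802 [KW]
Check (5,4,1,2,2) → sorted (1,2,2,4,5): b_i ≤ 1+i ∀i, a PF.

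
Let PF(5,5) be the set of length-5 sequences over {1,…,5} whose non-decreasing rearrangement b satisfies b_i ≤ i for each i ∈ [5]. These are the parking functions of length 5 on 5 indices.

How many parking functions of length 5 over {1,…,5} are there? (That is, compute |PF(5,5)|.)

1296

#PF = 1·6^4 = 1 · 1296 = 1296 (Pollak)
One tuple (2,1,3,1,3) → sorted (1,1,2,3,3): b_i ≤ i ∀i, a PF.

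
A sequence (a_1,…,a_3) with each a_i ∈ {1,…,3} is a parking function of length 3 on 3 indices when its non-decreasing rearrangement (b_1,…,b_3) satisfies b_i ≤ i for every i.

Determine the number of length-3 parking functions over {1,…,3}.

16

|PF(3,3)| = (3−3+1)·(3+1)^(3−1) = 1×16 = 16 (Pollak)
One tuple (1,1,3) → sorted (1,1,3): b_i ≤ i ∀i, a PF.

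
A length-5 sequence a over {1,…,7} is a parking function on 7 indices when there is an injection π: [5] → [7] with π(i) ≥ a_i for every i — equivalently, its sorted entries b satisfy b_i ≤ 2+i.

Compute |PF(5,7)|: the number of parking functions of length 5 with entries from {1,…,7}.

|PF(5,7)| = (7−5+1)·(7+1)^(5−1) = 3 · 4096 = 12288 (Konheim–Weiss)
Check (4,6,7,3,3) → sorted (3,3,4,6,7): b_i ≤ 2+i ∀i, a PF.

12288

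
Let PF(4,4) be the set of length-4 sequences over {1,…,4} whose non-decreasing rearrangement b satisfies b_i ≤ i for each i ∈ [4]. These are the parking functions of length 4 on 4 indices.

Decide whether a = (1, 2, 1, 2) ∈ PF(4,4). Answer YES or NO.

Order a: b = (1, 1, 2, 2).
  b_1=1 ≤ 1
  b_2=1 ≤ 2
  b_3=2 ≤ 3
  b_4=2 ≤ 4
All bounds hold ⇒ YES

YES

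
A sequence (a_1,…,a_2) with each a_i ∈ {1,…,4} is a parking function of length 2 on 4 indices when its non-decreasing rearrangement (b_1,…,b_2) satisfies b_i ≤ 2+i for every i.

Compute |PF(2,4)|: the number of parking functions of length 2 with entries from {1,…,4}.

|PF| = (4−2+1)·(4+1)^(2−1) = 3×5 = 15 (Pollak)
Check (1,2) → sorted (1,2): b_i ≤ 2+i ∀i, a PF.

15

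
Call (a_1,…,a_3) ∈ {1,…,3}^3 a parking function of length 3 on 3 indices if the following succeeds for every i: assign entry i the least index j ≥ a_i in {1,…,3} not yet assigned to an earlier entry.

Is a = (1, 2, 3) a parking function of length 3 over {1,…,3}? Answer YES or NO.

Rearranged: b = (1, 2, 3).
  b_1=1 ≤ 1
  b_2=2 ≤ 2
  b_3=3 ≤ 3
All bounds hold ⇒ YES

YES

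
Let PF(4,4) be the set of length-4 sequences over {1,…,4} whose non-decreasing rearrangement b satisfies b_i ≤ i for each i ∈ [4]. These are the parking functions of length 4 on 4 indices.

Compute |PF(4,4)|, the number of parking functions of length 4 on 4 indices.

125

|PF| = (4+1−4)·(4+1)^{4−1} = 1 · 125 = 125
One tuple (2,1,2,2) → sorted (1,2,2,2): b_i ≤ i ∀i, a PF.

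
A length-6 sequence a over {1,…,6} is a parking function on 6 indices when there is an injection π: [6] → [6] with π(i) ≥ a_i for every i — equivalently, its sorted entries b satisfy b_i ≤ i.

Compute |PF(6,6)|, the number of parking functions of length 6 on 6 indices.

|PF| = (6−6+1)·(6+1)^(6−1) = 1·16807 = 16807 (Pollak)
E.g. (1,1,4,5,6,3) → sorted (1,1,3,4,5,6): b_i ≤ i ∀i, a PF.

16807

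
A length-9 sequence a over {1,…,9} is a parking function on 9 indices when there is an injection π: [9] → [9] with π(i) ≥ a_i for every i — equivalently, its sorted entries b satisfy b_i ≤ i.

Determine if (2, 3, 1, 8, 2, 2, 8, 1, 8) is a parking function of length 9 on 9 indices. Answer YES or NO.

Sorted: b = (1, 1, 2, 2, 2, 3, 8, 8, 8).
  b_1=1 ≤ 1
  b_2=1 ≤ 2
  b_3=2 ≤ 3
  b_4=2 ≤ 4
  b_5=2 ≤ 5
  b_6=3 ≤ 6
  b_7=8 > 7
  fails at i=7 ⇒ NO

NO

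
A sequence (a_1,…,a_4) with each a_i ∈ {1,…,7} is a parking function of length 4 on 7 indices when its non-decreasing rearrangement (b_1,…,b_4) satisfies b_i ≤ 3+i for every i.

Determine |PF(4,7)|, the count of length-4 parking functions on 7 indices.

Count = (8−4)·8^(4−1) = 4×512 = 2048 (Konheim–Weiss)
E.g. (5,6,4,1) → sorted (1,4,5,6): b_i ≤ 3+i ∀i, a PF.

2048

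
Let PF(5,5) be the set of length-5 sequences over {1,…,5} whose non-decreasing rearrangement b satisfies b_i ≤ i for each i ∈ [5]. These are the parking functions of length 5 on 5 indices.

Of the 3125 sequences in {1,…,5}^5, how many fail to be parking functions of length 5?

|PF(5,5)| = (6−5)·6^(5−1) = 1×1296 = 1296 (Konheim–Weiss)
Check (5,5,5,4,1) → sorted (1,4,5,5,5): b_2=4>2, not a PF.
Total 3125; non-PF = 3125−1296 = 1829

1829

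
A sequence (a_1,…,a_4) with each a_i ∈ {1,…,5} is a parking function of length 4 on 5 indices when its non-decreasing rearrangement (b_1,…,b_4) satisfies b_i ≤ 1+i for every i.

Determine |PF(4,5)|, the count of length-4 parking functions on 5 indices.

432

Count = (6−4)·6^(4−1) = 2 · 216 = 432 [KW]
Example (2,1,4,1) → sorted (1,1,2,4): b_i ≤ 1+i ∀i, a PF.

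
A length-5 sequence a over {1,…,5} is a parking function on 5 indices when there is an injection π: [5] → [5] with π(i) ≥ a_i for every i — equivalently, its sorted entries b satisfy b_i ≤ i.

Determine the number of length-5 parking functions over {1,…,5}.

1296

#PF = 1·6^4 = 1 · 1296 = 1296
One tuple (2,1,2,2,3) → sorted (1,2,2,2,3): b_i ≤ i ∀i, a PF.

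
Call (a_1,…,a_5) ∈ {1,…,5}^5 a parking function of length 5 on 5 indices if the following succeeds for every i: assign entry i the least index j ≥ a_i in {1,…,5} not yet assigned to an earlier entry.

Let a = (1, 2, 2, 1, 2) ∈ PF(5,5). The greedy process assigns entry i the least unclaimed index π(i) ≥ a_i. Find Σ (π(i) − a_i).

Σπ = 5·6/2 = 15 (π permutes [5]); Σa = 1+2+2+1+2 = 8; disp = 15−8 = 7.

7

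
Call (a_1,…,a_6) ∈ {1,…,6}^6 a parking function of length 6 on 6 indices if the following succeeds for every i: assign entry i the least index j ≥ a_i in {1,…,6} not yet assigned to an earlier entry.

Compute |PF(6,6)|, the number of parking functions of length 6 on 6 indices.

Count = (6+1−6)·(6+1)^{6−1} = 1×16807 = 16807 [KW]
Example (3,3,1,4,2,3) → sorted (1,2,3,3,3,4): b_i ≤ i ∀i, a PF.

16807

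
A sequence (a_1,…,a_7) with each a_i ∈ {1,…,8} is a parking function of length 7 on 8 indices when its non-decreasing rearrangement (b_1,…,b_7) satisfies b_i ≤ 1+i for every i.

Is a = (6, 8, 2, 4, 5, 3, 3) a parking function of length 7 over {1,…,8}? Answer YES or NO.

Rearranged: b = (2, 3, 3, 4, 5, 6, 8).
  b_1=2 ≤ 2
  b_2=3 ≤ 3
  b_3=3 ≤ 4
  b_4=4 ≤ 5
  b_5=5 ≤ 6
  b_6=6 ≤ 7
  b_7=8 ≤ 8
All bounds hold ⇒ YES

YES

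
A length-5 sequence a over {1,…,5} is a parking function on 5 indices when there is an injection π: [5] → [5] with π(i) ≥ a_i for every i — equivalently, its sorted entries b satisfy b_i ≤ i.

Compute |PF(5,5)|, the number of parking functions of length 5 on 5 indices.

1296

Count = (6−5)·6^(5−1) = 1·1296 = 1296 (Pollak)
Check (2,5,3,3,1) → sorted (1,2,3,3,5): b_i ≤ i ∀i, a PF.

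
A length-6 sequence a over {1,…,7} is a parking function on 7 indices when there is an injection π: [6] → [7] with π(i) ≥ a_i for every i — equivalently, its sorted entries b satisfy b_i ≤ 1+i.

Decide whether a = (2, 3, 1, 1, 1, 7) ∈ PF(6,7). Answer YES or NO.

Sorted: b = (1, 1, 1, 2, 3, 7).
  b_1=1 ≤ 2
  b_2=1 ≤ 3
  b_3=1 ≤ 4
  b_4=2 ≤ 5
  b_5=3 ≤ 6
  b_6=7 ≤ 7
All bounds hold ⇒ YES

YES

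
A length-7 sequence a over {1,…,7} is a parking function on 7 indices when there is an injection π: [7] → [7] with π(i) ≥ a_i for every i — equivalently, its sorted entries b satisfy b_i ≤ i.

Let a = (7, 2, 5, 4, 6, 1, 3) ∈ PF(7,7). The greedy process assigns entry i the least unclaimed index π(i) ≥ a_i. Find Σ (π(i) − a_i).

0

Σπ = 7·8/2 = 28 (π permutes [7]); Σa = 7+2+5+4+6+1+3 = 28; disp = 28−28 = 0.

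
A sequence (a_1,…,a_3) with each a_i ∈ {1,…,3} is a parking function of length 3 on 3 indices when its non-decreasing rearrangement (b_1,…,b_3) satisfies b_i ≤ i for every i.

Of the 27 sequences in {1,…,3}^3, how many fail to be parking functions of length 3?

11

#PF = (4−3)·4^(3−1) = 1 · 16 = 16 [KW]
Check (3,2,3) → sorted (2,3,3): b_1=2>1, not a PF.
So 27 − 16 = 11 fail.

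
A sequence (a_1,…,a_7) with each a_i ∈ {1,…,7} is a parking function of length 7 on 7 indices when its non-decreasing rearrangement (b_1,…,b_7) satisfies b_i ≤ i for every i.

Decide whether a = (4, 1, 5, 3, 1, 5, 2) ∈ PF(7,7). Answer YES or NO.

YES

Sorted: b = (1, 1, 2, 3, 4, 5, 5).
  b_1=1 ≤ 1
  b_2=1 ≤ 2
  b_3=2 ≤ 3
  b_4=3 ≤ 4
  b_5=4 ≤ 5
  b_6=5 ≤ 6
  b_7=5 ≤ 7
All bounds hold ⇒ YES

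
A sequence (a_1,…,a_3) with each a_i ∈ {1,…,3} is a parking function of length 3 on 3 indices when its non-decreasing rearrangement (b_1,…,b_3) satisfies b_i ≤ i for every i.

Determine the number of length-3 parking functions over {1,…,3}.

16

|PF(3,3)| = 1·4^2 = 1 · 16 = 16 (Pollak)
One tuple (1,1,3) → sorted (1,1,3): b_i ≤ i ∀i, a PF.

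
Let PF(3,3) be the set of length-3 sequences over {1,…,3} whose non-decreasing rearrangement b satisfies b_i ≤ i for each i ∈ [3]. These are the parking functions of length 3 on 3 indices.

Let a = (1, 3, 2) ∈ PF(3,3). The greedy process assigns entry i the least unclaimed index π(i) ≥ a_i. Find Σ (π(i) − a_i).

Σπ = 6 ({1..3} each once); Σa = 1+3+2 = 6; disp = 6−6 = 0.

0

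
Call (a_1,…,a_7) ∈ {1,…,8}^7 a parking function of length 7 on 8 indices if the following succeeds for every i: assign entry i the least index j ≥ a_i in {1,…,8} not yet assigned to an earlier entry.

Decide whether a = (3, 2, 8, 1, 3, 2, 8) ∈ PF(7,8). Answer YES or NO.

NO

Rearranged: b = (1, 2, 2, 3, 3, 8, 8).
  b_1=1 ≤ 2
  b_2=2 ≤ 3
  b_3=2 ≤ 4
  b_4=3 ≤ 5
  b_5=3 ≤ 6
  b_6=8 > 7
  fails at i=6 ⇒ NO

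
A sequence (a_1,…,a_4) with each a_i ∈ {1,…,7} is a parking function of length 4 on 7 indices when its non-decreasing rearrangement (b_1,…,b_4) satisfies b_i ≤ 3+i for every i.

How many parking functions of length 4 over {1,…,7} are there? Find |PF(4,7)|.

Count = (7−4+1)·(7+1)^(4−1) = 4 · 512 = 2048 (Konheim–Weiss)
Check (7,2,4,2) → sorted (2,2,4,7): b_i ≤ 3+i ∀i, a PF.

2048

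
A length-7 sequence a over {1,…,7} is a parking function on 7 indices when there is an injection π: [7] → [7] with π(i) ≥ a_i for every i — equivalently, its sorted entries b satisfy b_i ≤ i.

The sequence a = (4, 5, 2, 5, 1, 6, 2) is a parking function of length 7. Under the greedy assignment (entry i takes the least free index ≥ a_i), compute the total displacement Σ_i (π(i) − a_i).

Σπ(i) = 1+…+7 = 28; Σa = 4+5+2+5+1+6+2 = 25; disp = 28−25 = 3.

3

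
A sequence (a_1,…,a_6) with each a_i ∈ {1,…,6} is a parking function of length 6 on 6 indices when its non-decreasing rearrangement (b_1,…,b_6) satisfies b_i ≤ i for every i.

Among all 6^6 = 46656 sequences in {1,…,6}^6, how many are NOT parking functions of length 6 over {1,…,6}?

29849

Count = (6+1−6)·(6+1)^{6−1} = 1 · 16807 = 16807
Example (4,4,6,4,5,4) → sorted (4,4,4,4,5,6): b_1=4>1, not a PF.
So 46656 − 16807 = 29849 fail.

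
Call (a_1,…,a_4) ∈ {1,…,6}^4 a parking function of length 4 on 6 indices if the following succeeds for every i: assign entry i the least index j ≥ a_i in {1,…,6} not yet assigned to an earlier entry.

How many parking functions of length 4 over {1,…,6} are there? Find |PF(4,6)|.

1029

|PF(4,6)| = 3·7^3 = 3×343 = 1029 [KW]
Check (2,3,4,6) → sorted (2,3,4,6): b_i ≤ 2+i ∀i, a PF.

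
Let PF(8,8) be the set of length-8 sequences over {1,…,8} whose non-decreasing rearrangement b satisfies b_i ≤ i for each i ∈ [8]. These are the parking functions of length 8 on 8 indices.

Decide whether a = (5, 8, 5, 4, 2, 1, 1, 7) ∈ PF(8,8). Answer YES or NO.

Rearranged: b = (1, 1, 2, 4, 5, 5, 7, 8).
  b_1=1 ≤ 1
  b_2=1 ≤ 2
  b_3=2 ≤ 3
  b_4=4 ≤ 4
  b_5=5 ≤ 5
  b_6=5 ≤ 6
  b_7=7 ≤ 7
  b_8=8 ≤ 8
All bounds hold ⇒ YES

YES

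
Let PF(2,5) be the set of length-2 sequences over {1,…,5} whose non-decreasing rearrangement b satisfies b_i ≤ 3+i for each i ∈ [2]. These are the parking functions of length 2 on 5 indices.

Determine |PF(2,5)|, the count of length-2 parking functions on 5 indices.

Count = (6−2)·6^(2−1) = 4·6 = 24 (Konheim–Weiss)
One tuple (1,3) → sorted (1,3): b_i ≤ 3+i ∀i, a PF.

24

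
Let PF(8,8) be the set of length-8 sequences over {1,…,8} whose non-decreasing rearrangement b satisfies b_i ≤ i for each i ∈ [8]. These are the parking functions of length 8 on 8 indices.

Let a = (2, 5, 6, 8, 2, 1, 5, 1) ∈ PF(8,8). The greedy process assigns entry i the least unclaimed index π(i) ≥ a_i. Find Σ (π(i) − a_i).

Σπ(i) = 1+…+8 = 36; Σa = 2+5+6+8+2+1+5+1 = 30; disp = 36−30 = 6.

6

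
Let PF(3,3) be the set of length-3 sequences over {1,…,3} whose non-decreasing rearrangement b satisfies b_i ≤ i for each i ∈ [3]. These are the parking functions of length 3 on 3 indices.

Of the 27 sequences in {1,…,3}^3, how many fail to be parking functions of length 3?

11

#PF = (3−3+1)·(3+1)^(3−1) = 1 · 16 = 16 (Konheim–Weiss)
Example (3,3,3) → sorted (3,3,3): b_1=3>1, not a PF.
Total 27; non-PF = 27−16 = 11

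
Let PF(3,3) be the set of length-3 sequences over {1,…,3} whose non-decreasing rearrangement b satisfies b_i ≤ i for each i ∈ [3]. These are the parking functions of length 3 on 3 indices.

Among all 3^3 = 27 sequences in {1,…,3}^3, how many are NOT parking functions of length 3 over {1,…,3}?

#PF = 1·4^2 = 1×16 = 16 (Konheim–Weiss)
Check (3,3,3) → sorted (3,3,3): b_1=3>1, not a PF.
3^3 − 16 = 27 − 16 = 11

11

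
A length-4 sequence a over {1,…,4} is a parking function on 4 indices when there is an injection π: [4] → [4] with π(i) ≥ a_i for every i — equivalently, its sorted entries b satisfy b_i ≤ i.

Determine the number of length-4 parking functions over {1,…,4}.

|PF| = (5−4)·5^(4−1) = 1·125 = 125 (Konheim–Weiss)
Check (4,3,1,2) → sorted (1,2,3,4): b_i ≤ i ∀i, a PF.

125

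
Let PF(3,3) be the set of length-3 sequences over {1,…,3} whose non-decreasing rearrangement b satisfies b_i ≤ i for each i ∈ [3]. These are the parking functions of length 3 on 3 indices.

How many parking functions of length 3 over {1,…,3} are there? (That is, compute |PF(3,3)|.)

16

#PF = (4−3)·4^(3−1) = 1 · 16 = 16
One tuple (2,1,2) → sorted (1,2,2): b_i ≤ i ∀i, a PF.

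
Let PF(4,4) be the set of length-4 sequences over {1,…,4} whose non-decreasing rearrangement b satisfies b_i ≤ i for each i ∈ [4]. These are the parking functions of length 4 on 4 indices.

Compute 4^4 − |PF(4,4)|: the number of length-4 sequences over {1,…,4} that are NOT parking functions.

Count = (4−4+1)·(4+1)^(4−1) = 1·125 = 125 (Konheim–Weiss)
E.g. (4,4,3,4) → sorted (3,4,4,4): b_1=3>1, not a PF.
Total 256; non-PF = 256−125 = 131

131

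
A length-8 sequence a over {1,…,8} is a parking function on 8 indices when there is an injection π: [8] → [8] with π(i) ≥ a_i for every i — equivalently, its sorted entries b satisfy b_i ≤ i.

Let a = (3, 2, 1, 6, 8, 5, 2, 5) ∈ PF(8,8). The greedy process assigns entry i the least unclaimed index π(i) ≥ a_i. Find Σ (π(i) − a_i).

Σπ = 36 ({1..8} each once); Σa = 3+2+1+6+8+5+2+5 = 32; disp = 36−32 = 4.

4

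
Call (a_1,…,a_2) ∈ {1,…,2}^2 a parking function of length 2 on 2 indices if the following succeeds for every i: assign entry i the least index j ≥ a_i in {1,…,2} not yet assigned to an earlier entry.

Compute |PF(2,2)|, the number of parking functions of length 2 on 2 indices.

Count = 1·3^1 = 1·3 = 3
One tuple (1,1) → sorted (1,1): b_i ≤ i ∀i, a PF.

3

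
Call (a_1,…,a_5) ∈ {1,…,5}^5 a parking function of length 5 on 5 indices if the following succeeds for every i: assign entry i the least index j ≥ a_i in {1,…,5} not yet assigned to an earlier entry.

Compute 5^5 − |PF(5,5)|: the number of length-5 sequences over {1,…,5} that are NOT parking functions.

Count = (6−5)·6^(5−1) = 1·1296 = 1296 (Konheim–Weiss)
Example (1,4,5,5,1) → sorted (1,1,4,5,5): b_3=4>3, not a PF.
So 3125 − 1296 = 1829 fail.

1829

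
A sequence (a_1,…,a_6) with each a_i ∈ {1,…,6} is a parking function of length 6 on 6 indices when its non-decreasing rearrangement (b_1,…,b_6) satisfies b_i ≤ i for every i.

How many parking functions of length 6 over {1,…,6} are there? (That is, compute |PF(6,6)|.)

|PF| = (6+1−6)·(6+1)^{6−1} = 1·16807 = 16807 (Pollak)
One tuple (2,2,1,3,3,2) → sorted (1,2,2,2,3,3): b_i ≤ i ∀i, a PF.

16807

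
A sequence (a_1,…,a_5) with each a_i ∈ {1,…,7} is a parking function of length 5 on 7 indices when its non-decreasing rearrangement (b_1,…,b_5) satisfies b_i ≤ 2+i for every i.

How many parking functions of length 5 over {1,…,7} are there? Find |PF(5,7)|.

12288

#PF = (7+1−5)·(7+1)^{5−1} = 3·4096 = 12288 (Konheim–Weiss)
Example (4,6,1,5,5) → sorted (1,4,5,5,6): b_i ≤ 2+i ∀i, a PF.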